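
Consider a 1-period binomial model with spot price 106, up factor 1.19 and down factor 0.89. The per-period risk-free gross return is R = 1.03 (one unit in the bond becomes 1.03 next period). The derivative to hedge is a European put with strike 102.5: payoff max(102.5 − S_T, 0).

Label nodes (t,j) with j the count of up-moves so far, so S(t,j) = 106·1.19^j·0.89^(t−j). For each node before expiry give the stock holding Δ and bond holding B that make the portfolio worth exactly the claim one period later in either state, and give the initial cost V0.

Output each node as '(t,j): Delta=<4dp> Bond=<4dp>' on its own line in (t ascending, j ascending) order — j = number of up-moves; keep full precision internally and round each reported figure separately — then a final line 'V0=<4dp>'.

(0,0): Delta=-0.2566 Bond=31.4252
V0=4.2252

No-arbitrage ⇒ martingale measure with p* = (R−d)/(u−d) = 0.4667.
Terminal payoffs: V(1,0)=8.1600, V(1,1)=0.0000
(0,0): S=106.0000. Δ = (V_up−V_dn)/(S_up−S_dn) = (0.0000−8.1600)/(126.1400−94.3400) = -0.2566. V = [p*·0.0000 + (1−p*)·8.1600]/1.03 = 4.2252. B = V − Δ·S = 31.4252.
Self-financing check: at every node Δ·S+B equals the discounted successor values.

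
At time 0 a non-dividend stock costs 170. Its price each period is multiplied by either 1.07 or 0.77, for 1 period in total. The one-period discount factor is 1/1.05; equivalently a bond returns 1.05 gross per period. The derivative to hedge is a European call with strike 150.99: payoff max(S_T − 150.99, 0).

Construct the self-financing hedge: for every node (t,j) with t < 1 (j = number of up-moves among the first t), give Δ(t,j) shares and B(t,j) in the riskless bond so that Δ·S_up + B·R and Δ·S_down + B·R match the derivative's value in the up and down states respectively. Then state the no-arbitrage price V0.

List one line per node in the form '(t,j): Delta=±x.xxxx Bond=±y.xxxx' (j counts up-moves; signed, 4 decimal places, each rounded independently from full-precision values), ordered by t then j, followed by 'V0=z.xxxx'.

(0,0): Delta=0.6061 Bond=-75.5578
V0=27.4756

Risk-neutral probability p* = (R−d)/(u−d) = (1.05−0.77)/(1.07−0.77) = 0.9333.
Terminal values V(1,·): V(1,0)=0.0000, V(1,1)=30.9100
(0,0): S=170.0000. Δ = (V_up−V_dn)/(S_up−S_dn) = (30.9100−0.0000)/(181.9000−130.9000) = 0.6061. V = [p*·30.9100 + (1−p*)·0.0000]/1.05 = 27.4756. B = V − Δ·S = -75.5578.
Each (Δ,B) replicates both successor values, so the strategy is self-financing and V0 is arbitrage-free.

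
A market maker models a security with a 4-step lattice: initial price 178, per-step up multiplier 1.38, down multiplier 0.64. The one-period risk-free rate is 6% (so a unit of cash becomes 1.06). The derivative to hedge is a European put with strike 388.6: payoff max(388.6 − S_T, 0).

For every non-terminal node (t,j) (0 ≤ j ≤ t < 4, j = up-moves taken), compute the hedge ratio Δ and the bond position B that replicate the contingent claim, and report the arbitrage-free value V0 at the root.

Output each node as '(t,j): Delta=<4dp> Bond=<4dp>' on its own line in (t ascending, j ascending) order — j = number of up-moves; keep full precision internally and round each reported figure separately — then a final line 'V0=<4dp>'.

(0,0): Delta=-0.7005 Bond=275.6234
(1,0): Delta=-1.0000 Bond=326.2761
(1,1): Delta=-0.5947 Bond=266.1683
(2,0): Delta=-1.0000 Bond=345.8526
(2,1): Delta=-1.0000 Bond=345.8526
(2,2): Delta=-0.4515 Bond=233.5942
(3,0): Delta=-1.0000 Bond=366.6038
(3,1): Delta=-1.0000 Bond=366.6038
(3,2): Delta=-1.0000 Bond=366.6038
(3,3): Delta=-0.2577 Bond=156.9478
V0=150.9285

Risk-neutral probability p* = (R−d)/(u−d) = (1.06−0.64)/(1.38−0.64) = 0.5676.
Payoff layer (t=4): V(4,0)=358.7366, V(4,1)=324.2069, V(4,2)=249.7525, V(4,3)=89.2100, V(4,4)=0.0000
Node (3,0) S=46.6616: V=(p*·324.2069+(1−p*)·358.7366)/1.06=319.9421; Δ=(324.2069−358.7366)/(64.3931−29.8634)=-1.0000; B=V−Δ·S=366.6038
Node (3,1) S=100.6141: V=(p*·249.7525+(1−p*)·324.2069)/1.06=265.9896; Δ=(249.7525−324.2069)/(138.8475−64.3931)=-1.0000; B=V−Δ·S=366.6038
Node (3,2) S=216.9492: V=(p*·89.2100+(1−p*)·249.7525)/1.06=149.6545; Δ=(89.2100−249.7525)/(299.3900−138.8475)=-1.0000; B=V−Δ·S=366.6038
Node (3,3) S=467.7968: V=(p*·0.0000+(1−p*)·89.2100)/1.06=36.3937; Δ=(0.0000−89.2100)/(645.5596−299.3900)=-0.2577; B=V−Δ·S=156.9478
Node (2,0) S=72.9088: V=(p*·265.9896+(1−p*)·319.9421)/1.06=272.9438; Δ=(265.9896−319.9421)/(100.6141−46.6616)=-1.0000; B=V−Δ·S=345.8526
Node (2,1) S=157.2096: V=(p*·149.6545+(1−p*)·265.9896)/1.06=188.6430; Δ=(149.6545−265.9896)/(216.9492−100.6141)=-1.0000; B=V−Δ·S=345.8526
Node (2,2) S=338.9832: V=(p*·36.3937+(1−p*)·149.6545)/1.06=80.5390; Δ=(36.3937−149.6545)/(467.7968−216.9492)=-0.4515; B=V−Δ·S=233.5942
Node (1,0) S=113.9200: V=(p*·188.6430+(1−p*)·272.9438)/1.06=212.3561; Δ=(188.6430−272.9438)/(157.2096−72.9088)=-1.0000; B=V−Δ·S=326.2761
Node (1,1) S=245.6400: V=(p*·80.5390+(1−p*)·188.6430)/1.06=120.0818; Δ=(80.5390−188.6430)/(338.9832−157.2096)=-0.5947; B=V−Δ·S=266.1683
Node (0,0) S=178.0000: V=(p*·120.0818+(1−p*)·212.3561)/1.06=150.9285; Δ=(120.0818−212.3561)/(245.6400−113.9200)=-0.7005; B=V−Δ·S=275.6234
Self-financing check: at every node Δ·S+B equals the discounted successor values.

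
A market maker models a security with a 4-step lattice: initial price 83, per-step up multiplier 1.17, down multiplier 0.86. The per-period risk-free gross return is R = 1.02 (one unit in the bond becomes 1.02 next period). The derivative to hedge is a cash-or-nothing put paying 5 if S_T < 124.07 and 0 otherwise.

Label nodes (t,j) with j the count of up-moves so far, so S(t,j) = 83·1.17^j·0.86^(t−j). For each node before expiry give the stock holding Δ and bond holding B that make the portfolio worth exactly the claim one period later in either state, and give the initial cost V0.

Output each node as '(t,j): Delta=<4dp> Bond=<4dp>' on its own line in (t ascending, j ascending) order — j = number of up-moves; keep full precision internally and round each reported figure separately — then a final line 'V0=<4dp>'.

Since d<R<u, set p* = (R−d)/(u−d) = 0.5161; price each node as the discounted p*-expectation of its children.
At expiry t=4: V(4,0)=5.0000, V(4,1)=5.0000, V(4,2)=5.0000, V(4,3)=5.0000, V(4,4)=0.0000
(3,0): S=52.7926. Δ = (V_up−V_dn)/(S_up−S_dn) = (5.0000−5.0000)/(61.7674−45.4017) = 0.0000. V = [p*·5.0000 + (1−p*)·5.0000]/1.02 = 4.9020. B = V − Δ·S = 4.9020.
(3,1): S=71.8226. Δ = (V_up−V_dn)/(S_up−S_dn) = (5.0000−5.0000)/(84.0324−61.7674) = 0.0000. V = [p*·5.0000 + (1−p*)·5.0000]/1.02 = 4.9020. B = V − Δ·S = 4.9020.
(3,2): S=97.7121. Δ = (V_up−V_dn)/(S_up−S_dn) = (5.0000−5.0000)/(114.3231−84.0324) = 0.0000. V = [p*·5.0000 + (1−p*)·5.0000]/1.02 = 4.9020. B = V − Δ·S = 4.9020.
(3,3): S=132.9339. Δ = (V_up−V_dn)/(S_up−S_dn) = (0.0000−5.0000)/(155.5326−114.3231) = -0.1213. V = [p*·0.0000 + (1−p*)·5.0000]/1.02 = 2.3719. B = V − Δ·S = 18.5009.
(2,0): S=61.3868. Δ = (V_up−V_dn)/(S_up−S_dn) = (4.9020−4.9020)/(71.8226−52.7926) = 0.0000. V = [p*·4.9020 + (1−p*)·4.9020]/1.02 = 4.8058. B = V − Δ·S = 4.8058.
(2,1): S=83.5146. Δ = (V_up−V_dn)/(S_up−S_dn) = (4.9020−4.9020)/(97.7121−71.8226) = 0.0000. V = [p*·4.9020 + (1−p*)·4.9020]/1.02 = 4.8058. B = V − Δ·S = 4.8058.
(2,2): S=113.6187. Δ = (V_up−V_dn)/(S_up−S_dn) = (2.3719−4.9020)/(132.9339−97.7121) = -0.0718. V = [p*·2.3719 + (1−p*)·4.9020]/1.02 = 3.5256. B = V − Δ·S = 11.6871.
(1,0): S=71.3800. Δ = (V_up−V_dn)/(S_up−S_dn) = (4.8058−4.8058)/(83.5146−61.3868) = 0.0000. V = [p*·4.8058 + (1−p*)·4.8058]/1.02 = 4.7116. B = V − Δ·S = 4.7116.
(1,1): S=97.1100. Δ = (V_up−V_dn)/(S_up−S_dn) = (3.5256−4.8058)/(113.6187−83.5146) = -0.0425. V = [p*·3.5256 + (1−p*)·4.8058]/1.02 = 4.0638. B = V − Δ·S = 8.1936.
(0,0): S=83.0000. Δ = (V_up−V_dn)/(S_up−S_dn) = (4.0638−4.7116)/(97.1100−71.3800) = -0.0252. V = [p*·4.0638 + (1−p*)·4.7116]/1.02 = 4.2914. B = V − Δ·S = 6.3811.
Each (Δ,B) replicates both successor values, so the strategy is self-financing and V0 is arbitrage-free.

(0,0): Delta=-0.0252 Bond=6.3811
(1,0): Delta=0.0000 Bond=4.7116
(1,1): Delta=-0.0425 Bond=8.1936
(2,0): Delta=0.0000 Bond=4.8058
(2,1): Delta=0.0000 Bond=4.8058
(2,2): Delta=-0.0718 Bond=11.6871
(3,0): Delta=0.0000 Bond=4.9020
(3,1): Delta=0.0000 Bond=4.9020
(3,2): Delta=0.0000 Bond=4.9020
(3,3): Delta=-0.1213 Bond=18.5009
V0=4.2914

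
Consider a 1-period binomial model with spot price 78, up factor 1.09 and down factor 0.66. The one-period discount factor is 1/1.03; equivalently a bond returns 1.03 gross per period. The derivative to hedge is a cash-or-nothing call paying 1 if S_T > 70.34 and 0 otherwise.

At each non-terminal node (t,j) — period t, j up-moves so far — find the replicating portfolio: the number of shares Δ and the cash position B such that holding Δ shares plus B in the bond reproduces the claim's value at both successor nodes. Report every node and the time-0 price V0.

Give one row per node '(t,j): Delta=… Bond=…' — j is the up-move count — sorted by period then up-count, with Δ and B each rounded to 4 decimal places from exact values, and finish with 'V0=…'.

Since d<R<u, set p* = (R−d)/(u−d) = 0.8605; price each node as the discounted p*-expectation of its children.
Terminal values V(1,·): V(1,0)=0.0000, V(1,1)=1.0000
(0,0): S=78.0000. Δ = (V_up−V_dn)/(S_up−S_dn) = (1.0000−0.0000)/(85.0200−51.4800) = 0.0298. V = [p*·1.0000 + (1−p*)·0.0000]/1.03 = 0.8354. B = V − Δ·S = -1.4902.
Root portfolio cost Δ·78+B reproduces V0=0.8354.

(0,0): Delta=0.0298 Bond=-1.4902
V0=0.8354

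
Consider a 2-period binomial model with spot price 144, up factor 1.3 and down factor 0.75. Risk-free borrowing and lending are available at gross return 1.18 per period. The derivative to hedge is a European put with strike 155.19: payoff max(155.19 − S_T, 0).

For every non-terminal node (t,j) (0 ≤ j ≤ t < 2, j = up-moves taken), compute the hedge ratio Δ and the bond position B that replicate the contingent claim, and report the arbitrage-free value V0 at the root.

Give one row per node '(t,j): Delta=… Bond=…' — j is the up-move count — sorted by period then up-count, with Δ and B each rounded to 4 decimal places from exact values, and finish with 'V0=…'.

(0,0): Delta=-0.2624 Bond=43.9461
(1,0): Delta=-1.0000 Bond=131.5169
(1,1): Delta=-0.1436 Bond=29.6256
V0=6.1602

Since d<R<u, set p* = (R−d)/(u−d) = 0.7818; price each node as the discounted p*-expectation of its children.
Terminal values V(2,·): V(2,0)=74.1900, V(2,1)=14.7900, V(2,2)=0.0000
Node (1,0) S=108.0000: V=(p*·14.7900+(1−p*)·74.1900)/1.18=23.5169; Δ=(14.7900−74.1900)/(140.4000−81.0000)=-1.0000; B=V−Δ·S=131.5169
Node (1,1) S=187.2000: V=(p*·0.0000+(1−p*)·14.7900)/1.18=2.7347; Δ=(0.0000−14.7900)/(243.3600−140.4000)=-0.1436; B=V−Δ·S=29.6256
Node (0,0) S=144.0000: V=(p*·2.7347+(1−p*)·23.5169)/1.18=6.1602; Δ=(2.7347−23.5169)/(187.2000−108.0000)=-0.2624; B=V−Δ·S=43.9461
Each (Δ,B) replicates both successor values, so the strategy is self-financing and V0 is arbitrage-free.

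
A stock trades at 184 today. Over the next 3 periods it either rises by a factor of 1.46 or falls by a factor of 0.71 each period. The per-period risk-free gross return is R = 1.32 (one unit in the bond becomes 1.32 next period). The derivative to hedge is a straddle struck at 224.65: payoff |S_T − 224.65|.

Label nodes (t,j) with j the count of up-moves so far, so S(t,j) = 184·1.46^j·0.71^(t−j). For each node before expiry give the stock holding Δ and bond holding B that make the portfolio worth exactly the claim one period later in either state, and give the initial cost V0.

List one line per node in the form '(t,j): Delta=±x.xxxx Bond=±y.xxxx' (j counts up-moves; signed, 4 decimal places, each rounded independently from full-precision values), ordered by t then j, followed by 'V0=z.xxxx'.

Since d<R<u, set p* = (R−d)/(u−d) = 0.8133; price each node as the discounted p*-expectation of its children.
At expiry t=3: V(3,0)=158.7944, V(3,1)=89.2286, V(3,2)=53.8222, V(3,3)=347.9830
  t=2,j=0: stock 92.7544 → up 135.4214 (V=89.2286), down 65.8556 (V=158.7944). Price 77.4350; hedge Δ=-1.0000, bond B=170.1894.
  t=2,j=1: stock 190.7344 → up 278.4722 (V=53.8222), down 135.4214 (V=89.2286). Price 45.7814; hedge Δ=-0.2475, bond B=92.9898.
  t=2,j=2: stock 392.2144 → up 572.6330 (V=347.9830), down 278.4722 (V=53.8222). Price 222.0250; hedge Δ=1.0000, bond B=-170.1894.
  t=1,j=0: stock 130.6400 → up 190.7344 (V=45.7814), down 92.7544 (V=77.4350). Price 39.1591; hedge Δ=-0.3231, bond B=81.3640.
  t=1,j=1: stock 268.6400 → up 392.2144 (V=222.0250), down 190.7344 (V=45.7814). Price 143.2774; hedge Δ=0.8747, bond B=-91.7141.
  t=0,j=0: stock 184.0000 → up 268.6400 (V=143.2774), down 130.6400 (V=39.1591). Price 93.8197; hedge Δ=0.7545, bond B=-45.0047.
Root portfolio cost Δ·184+B reproduces V0=93.8197.

(0,0): Delta=0.7545 Bond=-45.0047
(1,0): Delta=-0.3231 Bond=81.3640
(1,1): Delta=0.8747 Bond=-91.7141
(2,0): Delta=-1.0000 Bond=170.1894
(2,1): Delta=-0.2475 Bond=92.9898
(2,2): Delta=1.0000 Bond=-170.1894
V0=93.8197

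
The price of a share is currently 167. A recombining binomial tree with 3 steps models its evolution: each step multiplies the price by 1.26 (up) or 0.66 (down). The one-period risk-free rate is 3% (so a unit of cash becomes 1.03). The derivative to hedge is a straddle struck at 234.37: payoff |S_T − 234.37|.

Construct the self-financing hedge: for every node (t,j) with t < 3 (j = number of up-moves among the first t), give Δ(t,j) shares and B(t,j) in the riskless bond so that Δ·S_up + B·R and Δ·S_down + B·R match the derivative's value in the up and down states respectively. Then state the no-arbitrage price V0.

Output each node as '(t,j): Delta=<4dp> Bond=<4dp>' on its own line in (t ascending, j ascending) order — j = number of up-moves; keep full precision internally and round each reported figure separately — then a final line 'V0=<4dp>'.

(0,0): Delta=-0.2867 Bond=138.1552
(1,0): Delta=-1.0000 Bond=220.9162
(1,1): Delta=-0.0545 Bond=93.4302
(2,0): Delta=-1.0000 Bond=227.5437
(2,1): Delta=-1.0000 Bond=227.5437
(2,2): Delta=0.2534 Bond=14.6076
V0=90.2709

Under the risk-neutral measure, an up-move has probability p* = (R−d)/(u−d) = 0.6167 and values discount at R = 1.03.
Payoff layer (t=3): V(3,0)=186.3582, V(3,1)=142.7110, V(3,2)=59.3847, V(3,3)=99.6928
(2,0): S=72.7452. Δ = (V_up−V_dn)/(S_up−S_dn) = (142.7110−186.3582)/(91.6590−48.0118) = -1.0000. V = [p*·142.7110 + (1−p*)·186.3582]/1.03 = 154.7985. B = V − Δ·S = 227.5437.
(2,1): S=138.8772. Δ = (V_up−V_dn)/(S_up−S_dn) = (59.3847−142.7110)/(174.9853−91.6590) = -1.0000. V = [p*·59.3847 + (1−p*)·142.7110]/1.03 = 88.6665. B = V − Δ·S = 227.5437.
(2,2): S=265.1292. Δ = (V_up−V_dn)/(S_up−S_dn) = (99.6928−59.3847)/(334.0628−174.9853) = 0.2534. V = [p*·99.6928 + (1−p*)·59.3847]/1.03 = 81.7877. B = V − Δ·S = 14.6076.
(1,0): S=110.2200. Δ = (V_up−V_dn)/(S_up−S_dn) = (88.6665−154.7985)/(138.8772−72.7452) = -1.0000. V = [p*·88.6665 + (1−p*)·154.7985]/1.03 = 110.6962. B = V − Δ·S = 220.9162.
(1,1): S=210.4200. Δ = (V_up−V_dn)/(S_up−S_dn) = (81.7877−88.6665)/(265.1292−138.8772) = -0.0545. V = [p*·81.7877 + (1−p*)·88.6665]/1.03 = 81.9656. B = V − Δ·S = 93.4302.
(0,0): S=167.0000. Δ = (V_up−V_dn)/(S_up−S_dn) = (81.9656−110.6962)/(210.4200−110.2200) = -0.2867. V = [p*·81.9656 + (1−p*)·110.6962]/1.03 = 90.2709. B = V − Δ·S = 138.1552.
The time-0 hedge costs 90.2709, which is the no-arbitrage price.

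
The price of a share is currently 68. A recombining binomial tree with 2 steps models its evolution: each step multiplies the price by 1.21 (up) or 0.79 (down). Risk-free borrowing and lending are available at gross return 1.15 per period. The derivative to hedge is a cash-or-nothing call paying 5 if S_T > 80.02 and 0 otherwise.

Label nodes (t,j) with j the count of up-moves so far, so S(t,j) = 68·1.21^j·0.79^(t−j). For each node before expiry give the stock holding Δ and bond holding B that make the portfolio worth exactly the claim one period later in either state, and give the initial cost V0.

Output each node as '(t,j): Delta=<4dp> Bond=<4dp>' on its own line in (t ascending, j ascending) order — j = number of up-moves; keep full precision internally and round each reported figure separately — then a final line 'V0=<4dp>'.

(0,0): Delta=0.1305 Bond=-6.0954
(1,0): Delta=0.0000 Bond=0.0000
(1,1): Delta=0.1447 Bond=-8.1781
V0=2.7777

Since d<R<u, set p* = (R−d)/(u−d) = 0.8571; price each node as the discounted p*-expectation of its children.
Terminal values V(2,·): V(2,0)=0.0000, V(2,1)=0.0000, V(2,2)=5.0000
Node (1,0) S=53.7200: V=(p*·0.0000+(1−p*)·0.0000)/1.15=0.0000; Δ=(0.0000−0.0000)/(65.0012−42.4388)=0.0000; B=V−Δ·S=0.0000
Node (1,1) S=82.2800: V=(p*·5.0000+(1−p*)·0.0000)/1.15=3.7267; Δ=(5.0000−0.0000)/(99.5588−65.0012)=0.1447; B=V−Δ·S=-8.1781
Node (0,0) S=68.0000: V=(p*·3.7267+(1−p*)·0.0000)/1.15=2.7777; Δ=(3.7267−0.0000)/(82.2800−53.7200)=0.1305; B=V−Δ·S=-6.0954
The time-0 hedge costs 2.7777, which is the no-arbitrage price.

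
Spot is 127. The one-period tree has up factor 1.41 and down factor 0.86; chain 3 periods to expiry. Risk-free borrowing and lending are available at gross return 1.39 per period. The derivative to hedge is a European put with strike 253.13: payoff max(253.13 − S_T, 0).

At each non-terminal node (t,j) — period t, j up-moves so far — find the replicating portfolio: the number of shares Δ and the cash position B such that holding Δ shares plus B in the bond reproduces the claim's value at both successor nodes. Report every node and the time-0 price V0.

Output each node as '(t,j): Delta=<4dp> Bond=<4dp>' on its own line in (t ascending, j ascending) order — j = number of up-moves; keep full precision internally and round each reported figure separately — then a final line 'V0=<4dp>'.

(0,0): Delta=-0.2921 Bond=38.6321
(1,0): Delta=-1.0000 Bond=131.0129
(1,1): Delta=-0.2758 Bond=50.7811
(2,0): Delta=-1.0000 Bond=182.1079
(2,1): Delta=-1.0000 Bond=182.1079
(2,2): Delta=-0.2592 Bond=66.3774
V0=1.5324

The replicating-portfolio and risk-neutral prices coincide; use p* = (1.39−0.86)/(1.41−0.86) = 0.9636 for the latter.
Terminal payoffs: V(3,0)=172.3509, V(3,1)=120.6898, V(3,2)=35.9897, V(3,3)=0.0000
(2,0): S=93.9292. Δ = (V_up−V_dn)/(S_up−S_dn) = (120.6898−172.3509)/(132.4402−80.7791) = -1.0000. V = [p*·120.6898 + (1−p*)·172.3509]/1.39 = 88.1787. B = V − Δ·S = 182.1079.
(2,1): S=154.0002. Δ = (V_up−V_dn)/(S_up−S_dn) = (35.9897−120.6898)/(217.1403−132.4402) = -1.0000. V = [p*·35.9897 + (1−p*)·120.6898]/1.39 = 28.1077. B = V − Δ·S = 182.1079.
(2,2): S=252.4887. Δ = (V_up−V_dn)/(S_up−S_dn) = (0.0000−35.9897)/(356.0091−217.1403) = -0.2592. V = [p*·0.0000 + (1−p*)·35.9897]/1.39 = 0.9415. B = V − Δ·S = 66.3774.
(1,0): S=109.2200. Δ = (V_up−V_dn)/(S_up−S_dn) = (28.1077−88.1787)/(154.0002−93.9292) = -1.0000. V = [p*·28.1077 + (1−p*)·88.1787]/1.39 = 21.7929. B = V − Δ·S = 131.0129.
(1,1): S=179.0700. Δ = (V_up−V_dn)/(S_up−S_dn) = (0.9415−28.1077)/(252.4887−154.0002) = -0.2758. V = [p*·0.9415 + (1−p*)·28.1077]/1.39 = 1.3880. B = V − Δ·S = 50.7811.
(0,0): S=127.0000. Δ = (V_up−V_dn)/(S_up−S_dn) = (1.3880−21.7929)/(179.0700−109.2200) = -0.2921. V = [p*·1.3880 + (1−p*)·21.7929]/1.39 = 1.5324. B = V − Δ·S = 38.6321.
The time-0 hedge costs 1.5324, which is the no-arbitrage price.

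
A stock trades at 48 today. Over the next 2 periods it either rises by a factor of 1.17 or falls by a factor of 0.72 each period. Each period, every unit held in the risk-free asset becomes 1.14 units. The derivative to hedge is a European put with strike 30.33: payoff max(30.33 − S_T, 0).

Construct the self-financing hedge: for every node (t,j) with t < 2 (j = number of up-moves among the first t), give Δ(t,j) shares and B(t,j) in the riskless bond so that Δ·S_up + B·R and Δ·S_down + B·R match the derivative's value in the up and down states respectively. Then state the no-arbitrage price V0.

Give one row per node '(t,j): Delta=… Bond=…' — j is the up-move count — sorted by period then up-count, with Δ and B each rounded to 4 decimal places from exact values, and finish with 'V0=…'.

The replicating-portfolio and risk-neutral prices coincide; use p* = (1.14−0.72)/(1.17−0.72) = 0.9333 for the latter.
Payoff layer (t=2): V(2,0)=5.4468, V(2,1)=0.0000, V(2,2)=0.0000
(1,0): S=34.5600. Δ = (V_up−V_dn)/(S_up−S_dn) = (0.0000−5.4468)/(40.4352−24.8832) = -0.3502. V = [p*·0.0000 + (1−p*)·5.4468]/1.14 = 0.3185. B = V − Δ·S = 12.4225.
(1,1): S=56.1600. Δ = (V_up−V_dn)/(S_up−S_dn) = (0.0000−0.0000)/(65.7072−40.4352) = 0.0000. V = [p*·0.0000 + (1−p*)·0.0000]/1.14 = 0.0000. B = V − Δ·S = 0.0000.
(0,0): S=48.0000. Δ = (V_up−V_dn)/(S_up−S_dn) = (0.0000−0.3185)/(56.1600−34.5600) = -0.0147. V = [p*·0.0000 + (1−p*)·0.3185]/1.14 = 0.0186. B = V − Δ·S = 0.7265.
The time-0 hedge costs 0.0186, which is the no-arbitrage price.

(0,0): Delta=-0.0147 Bond=0.7265
(1,0): Delta=-0.3502 Bond=12.4225
(1,1): Delta=0.0000 Bond=0.0000
V0=0.0186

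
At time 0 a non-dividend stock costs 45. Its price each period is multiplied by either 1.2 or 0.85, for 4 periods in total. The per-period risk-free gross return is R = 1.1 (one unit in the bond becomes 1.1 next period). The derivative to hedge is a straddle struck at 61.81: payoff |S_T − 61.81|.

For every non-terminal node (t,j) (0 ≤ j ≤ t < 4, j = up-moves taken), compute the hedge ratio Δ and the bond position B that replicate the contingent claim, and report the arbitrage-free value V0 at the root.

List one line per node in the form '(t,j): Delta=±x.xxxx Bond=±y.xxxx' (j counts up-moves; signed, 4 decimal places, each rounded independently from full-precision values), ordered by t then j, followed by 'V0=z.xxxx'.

The replicating-portfolio and risk-neutral prices coincide; use p* = (1.1−0.85)/(1.2−0.85) = 0.7143 for the latter.
Terminal values V(4,·): V(4,0)=38.3197, V(4,1)=28.6473, V(4,2)=14.9920, V(4,3)=4.2860, V(4,4)=31.5020
  t=3,j=0: stock 27.6356 → up 33.1627 (V=28.6473), down 23.4903 (V=38.3197). Price 28.5553; hedge Δ=-1.0000, bond B=56.1909.
  t=3,j=1: stock 39.0150 → up 46.8180 (V=14.9920), down 33.1627 (V=28.6473). Price 17.1759; hedge Δ=-1.0000, bond B=56.1909.
  t=3,j=2: stock 55.0800 → up 66.0960 (V=4.2860), down 46.8180 (V=14.9920). Price 6.6771; hedge Δ=-0.5553, bond B=37.2657.
  t=3,j=3: stock 77.7600 → up 93.3120 (V=31.5020), down 66.0960 (V=4.2860). Price 21.5691; hedge Δ=1.0000, bond B=-56.1909.
  t=2,j=0: stock 32.5125 → up 39.0150 (V=17.1759), down 27.6356 (V=28.5553). Price 18.5701; hedge Δ=-1.0000, bond B=51.0826.
  t=2,j=1: stock 45.9000 → up 55.0800 (V=6.6771), down 39.0150 (V=17.1759). Price 8.7971; hedge Δ=-0.6535, bond B=38.7936.
  t=2,j=2: stock 64.8000 → up 77.7600 (V=21.5691), down 55.0800 (V=6.6771). Price 15.7402; hedge Δ=0.6566, bond B=-26.8082.
  t=1,j=0: stock 38.2500 → up 45.9000 (V=8.7971), down 32.5125 (V=18.5701). Price 10.5358; hedge Δ=-0.7300, bond B=38.4588.
  t=1,j=1: stock 54.0000 → up 64.8000 (V=15.7402), down 45.9000 (V=8.7971). Price 12.5059; hedge Δ=0.3674, bond B=-7.3317.
  t=0,j=0: stock 45.0000 → up 54.0000 (V=12.5059), down 38.2500 (V=10.5358). Price 10.8573; hedge Δ=0.1251, bond B=5.2285.
Self-financing check: at every node Δ·S+B equals the discounted successor values.

(0,0): Delta=0.1251 Bond=5.2285
(1,0): Delta=-0.7300 Bond=38.4588
(1,1): Delta=0.3674 Bond=-7.3317
(2,0): Delta=-1.0000 Bond=51.0826
(2,1): Delta=-0.6535 Bond=38.7936
(2,2): Delta=0.6566 Bond=-26.8082
(3,0): Delta=-1.0000 Bond=56.1909
(3,1): Delta=-1.0000 Bond=56.1909
(3,2): Delta=-0.5553 Bond=37.2657
(3,3): Delta=1.0000 Bond=-56.1909
V0=10.8573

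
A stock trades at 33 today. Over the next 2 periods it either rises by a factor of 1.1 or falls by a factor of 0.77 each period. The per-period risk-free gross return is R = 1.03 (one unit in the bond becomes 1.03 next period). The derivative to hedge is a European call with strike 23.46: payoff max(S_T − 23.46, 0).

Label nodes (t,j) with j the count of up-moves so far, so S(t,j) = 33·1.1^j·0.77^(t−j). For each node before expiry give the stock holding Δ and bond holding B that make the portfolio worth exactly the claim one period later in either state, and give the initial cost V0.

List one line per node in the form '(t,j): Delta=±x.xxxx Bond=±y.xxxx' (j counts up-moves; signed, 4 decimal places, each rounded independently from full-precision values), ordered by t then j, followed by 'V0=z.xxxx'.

(0,0): Delta=0.9264 Bond=-19.5178
(1,0): Delta=0.5356 Bond=-10.1738
(1,1): Delta=1.0000 Bond=-22.7767
V0=11.0519

The replicating-portfolio and risk-neutral prices coincide; use p* = (1.03−0.77)/(1.1−0.77) = 0.7879 for the latter.
Terminal values V(2,·): V(2,0)=0.0000, V(2,1)=4.4910, V(2,2)=16.4700
  t=1,j=0: stock 25.4100 → up 27.9510 (V=4.4910), down 19.5657 (V=0.0000). Price 3.4353; hedge Δ=0.5356, bond B=-10.1738.
  t=1,j=1: stock 36.3000 → up 39.9300 (V=16.4700), down 27.9510 (V=4.4910). Price 13.5233; hedge Δ=1.0000, bond B=-22.7767.
  t=0,j=0: stock 33.0000 → up 36.3000 (V=13.5233), down 25.4100 (V=3.4353). Price 11.0519; hedge Δ=0.9264, bond B=-19.5178.
Check: Δ(0,0)·S0 + B(0,0) = 11.0519 = V0.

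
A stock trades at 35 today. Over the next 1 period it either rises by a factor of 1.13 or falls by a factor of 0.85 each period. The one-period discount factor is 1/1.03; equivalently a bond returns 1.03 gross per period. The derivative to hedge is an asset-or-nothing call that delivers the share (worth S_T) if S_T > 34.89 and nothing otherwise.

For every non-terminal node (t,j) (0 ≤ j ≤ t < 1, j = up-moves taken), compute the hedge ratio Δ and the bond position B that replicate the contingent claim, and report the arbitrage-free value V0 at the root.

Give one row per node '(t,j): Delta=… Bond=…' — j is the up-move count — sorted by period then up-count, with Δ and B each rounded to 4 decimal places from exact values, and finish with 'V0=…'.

(0,0): Delta=4.0357 Bond=-116.5655
V0=24.6845

Since d<R<u, set p* = (R−d)/(u−d) = 0.6429; price each node as the discounted p*-expectation of its children.
Payoff layer (t=1): V(1,0)=0.0000, V(1,1)=39.5500
Node (0,0) S=35.0000: V=(p*·39.5500+(1−p*)·0.0000)/1.03=24.6845; Δ=(39.5500−0.0000)/(39.5500−29.7500)=4.0357; B=V−Δ·S=-116.5655
Check: Δ(0,0)·S0 + B(0,0) = 24.6845 = V0.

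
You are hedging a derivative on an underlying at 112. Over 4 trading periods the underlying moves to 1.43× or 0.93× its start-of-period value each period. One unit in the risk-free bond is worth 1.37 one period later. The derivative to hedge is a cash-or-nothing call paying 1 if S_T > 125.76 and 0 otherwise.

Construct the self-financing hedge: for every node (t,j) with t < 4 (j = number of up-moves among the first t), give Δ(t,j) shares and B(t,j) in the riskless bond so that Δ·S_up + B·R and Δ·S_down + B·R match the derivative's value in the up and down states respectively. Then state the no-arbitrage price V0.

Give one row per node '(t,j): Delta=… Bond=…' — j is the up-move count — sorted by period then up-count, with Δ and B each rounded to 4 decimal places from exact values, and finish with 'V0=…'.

Risk-neutral probability p* = (R−d)/(u−d) = (1.37−0.93)/(1.43−0.93) = 0.8800.
At expiry t=4: V(4,0)=0.0000, V(4,1)=1.0000, V(4,2)=1.0000, V(4,3)=1.0000, V(4,4)=1.0000
(3,0): S=90.0880. Δ = (V_up−V_dn)/(S_up−S_dn) = (1.0000−0.0000)/(128.8258−83.7818) = 0.0222. V = [p*·1.0000 + (1−p*)·0.0000]/1.37 = 0.6423. B = V − Δ·S = -1.3577.
(3,1): S=138.5224. Δ = (V_up−V_dn)/(S_up−S_dn) = (1.0000−1.0000)/(198.0870−128.8258) = 0.0000. V = [p*·1.0000 + (1−p*)·1.0000]/1.37 = 0.7299. B = V − Δ·S = 0.7299.
(3,2): S=212.9968. Δ = (V_up−V_dn)/(S_up−S_dn) = (1.0000−1.0000)/(304.5854−198.0870) = 0.0000. V = [p*·1.0000 + (1−p*)·1.0000]/1.37 = 0.7299. B = V − Δ·S = 0.7299.
(3,3): S=327.5112. Δ = (V_up−V_dn)/(S_up−S_dn) = (1.0000−1.0000)/(468.3410−304.5854) = 0.0000. V = [p*·1.0000 + (1−p*)·1.0000]/1.37 = 0.7299. B = V − Δ·S = 0.7299.
(2,0): S=96.8688. Δ = (V_up−V_dn)/(S_up−S_dn) = (0.7299−0.6423)/(138.5224−90.0880) = 0.0018. V = [p*·0.7299 + (1−p*)·0.6423]/1.37 = 0.5251. B = V − Δ·S = 0.3499.
(2,1): S=148.9488. Δ = (V_up−V_dn)/(S_up−S_dn) = (0.7299−0.7299)/(212.9968−138.5224) = 0.0000. V = [p*·0.7299 + (1−p*)·0.7299]/1.37 = 0.5328. B = V − Δ·S = 0.5328.
(2,2): S=229.0288. Δ = (V_up−V_dn)/(S_up−S_dn) = (0.7299−0.7299)/(327.5112−212.9968) = 0.0000. V = [p*·0.7299 + (1−p*)·0.7299]/1.37 = 0.5328. B = V − Δ·S = 0.5328.
(1,0): S=104.1600. Δ = (V_up−V_dn)/(S_up−S_dn) = (0.5328−0.5251)/(148.9488−96.8688) = 0.0001. V = [p*·0.5328 + (1−p*)·0.5251]/1.37 = 0.3882. B = V − Δ·S = 0.3729.
(1,1): S=160.1600. Δ = (V_up−V_dn)/(S_up−S_dn) = (0.5328−0.5328)/(229.0288−148.9488) = 0.0000. V = [p*·0.5328 + (1−p*)·0.5328]/1.37 = 0.3889. B = V − Δ·S = 0.3889.
(0,0): S=112.0000. Δ = (V_up−V_dn)/(S_up−S_dn) = (0.3889−0.3882)/(160.1600−104.1600) = 0.0000. V = [p*·0.3889 + (1−p*)·0.3882]/1.37 = 0.2838. B = V − Δ·S = 0.2825.
Self-financing check: at every node Δ·S+B equals the discounted successor values.

(0,0): Delta=0.0000 Bond=0.2825
(1,0): Delta=0.0001 Bond=0.3729
(1,1): Delta=0.0000 Bond=0.3889
(2,0): Delta=0.0018 Bond=0.3499
(2,1): Delta=0.0000 Bond=0.5328
(2,2): Delta=0.0000 Bond=0.5328
(3,0): Delta=0.0222 Bond=-1.3577
(3,1): Delta=0.0000 Bond=0.7299
(3,2): Delta=0.0000 Bond=0.7299
(3,3): Delta=0.0000 Bond=0.7299
V0=0.2838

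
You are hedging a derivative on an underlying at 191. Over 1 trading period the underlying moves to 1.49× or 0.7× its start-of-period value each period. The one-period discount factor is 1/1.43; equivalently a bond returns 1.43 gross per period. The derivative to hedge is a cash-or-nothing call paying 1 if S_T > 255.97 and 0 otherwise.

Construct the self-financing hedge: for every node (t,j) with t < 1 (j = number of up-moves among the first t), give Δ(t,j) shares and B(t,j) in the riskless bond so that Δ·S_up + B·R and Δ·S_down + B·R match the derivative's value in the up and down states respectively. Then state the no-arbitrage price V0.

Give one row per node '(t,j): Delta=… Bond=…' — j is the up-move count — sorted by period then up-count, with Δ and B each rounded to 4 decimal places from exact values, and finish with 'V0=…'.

Under the risk-neutral measure, an up-move has probability p* = (R−d)/(u−d) = 0.9241 and values discount at R = 1.43.
Terminal values V(1,·): V(1,0)=0.0000, V(1,1)=1.0000
Node (0,0) S=191.0000: V=(p*·1.0000+(1−p*)·0.0000)/1.43=0.6462; Δ=(1.0000−0.0000)/(284.5900−133.7000)=0.0066; B=V−Δ·S=-0.6196
Each (Δ,B) replicates both successor values, so the strategy is self-financing and V0 is arbitrage-free.

(0,0): Delta=0.0066 Bond=-0.6196
V0=0.6462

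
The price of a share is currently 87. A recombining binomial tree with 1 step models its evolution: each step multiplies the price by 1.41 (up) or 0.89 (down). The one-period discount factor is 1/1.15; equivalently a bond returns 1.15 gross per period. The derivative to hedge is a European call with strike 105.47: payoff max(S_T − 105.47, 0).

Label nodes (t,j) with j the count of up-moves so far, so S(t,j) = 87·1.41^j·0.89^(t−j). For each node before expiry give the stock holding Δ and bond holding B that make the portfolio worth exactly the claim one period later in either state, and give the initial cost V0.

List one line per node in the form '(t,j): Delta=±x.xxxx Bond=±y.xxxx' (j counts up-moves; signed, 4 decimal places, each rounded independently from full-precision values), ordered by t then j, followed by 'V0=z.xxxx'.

Under the risk-neutral measure, an up-move has probability p* = (R−d)/(u−d) = 0.5000 and values discount at R = 1.15.
At expiry t=1: V(1,0)=0.0000, V(1,1)=17.2000
Node (0,0) S=87.0000: V=(p*·17.2000+(1−p*)·0.0000)/1.15=7.4783; Δ=(17.2000−0.0000)/(122.6700−77.4300)=0.3802; B=V−Δ·S=-25.5987
Self-financing check: at every node Δ·S+B equals the discounted successor values.

(0,0): Delta=0.3802 Bond=-25.5987
V0=7.4783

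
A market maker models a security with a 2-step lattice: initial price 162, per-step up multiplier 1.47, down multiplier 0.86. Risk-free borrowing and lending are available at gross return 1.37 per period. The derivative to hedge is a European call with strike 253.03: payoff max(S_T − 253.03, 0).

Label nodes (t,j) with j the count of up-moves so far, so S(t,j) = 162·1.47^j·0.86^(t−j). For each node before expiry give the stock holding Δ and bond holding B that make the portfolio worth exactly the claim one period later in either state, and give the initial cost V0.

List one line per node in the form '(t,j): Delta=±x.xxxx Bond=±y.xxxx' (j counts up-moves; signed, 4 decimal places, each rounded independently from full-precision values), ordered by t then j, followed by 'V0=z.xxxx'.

(0,0): Delta=0.5992 Bond=-60.9396
(1,0): Delta=0.0000 Bond=0.0000
(1,1): Delta=0.6680 Bond=-99.8574
V0=36.1386

Risk-neutral probability p* = (R−d)/(u−d) = (1.37−0.86)/(1.47−0.86) = 0.8361.
Terminal values V(2,·): V(2,0)=0.0000, V(2,1)=0.0000, V(2,2)=97.0358
(1,0): S=139.3200. Δ = (V_up−V_dn)/(S_up−S_dn) = (0.0000−0.0000)/(204.8004−119.8152) = 0.0000. V = [p*·0.0000 + (1−p*)·0.0000]/1.37 = 0.0000. B = V − Δ·S = 0.0000.
(1,1): S=238.1400. Δ = (V_up−V_dn)/(S_up−S_dn) = (97.0358−0.0000)/(350.0658−204.8004) = 0.6680. V = [p*·97.0358 + (1−p*)·0.0000]/1.37 = 59.2177. B = V − Δ·S = -99.8574.
(0,0): S=162.0000. Δ = (V_up−V_dn)/(S_up−S_dn) = (59.2177−0.0000)/(238.1400−139.3200) = 0.5992. V = [p*·59.2177 + (1−p*)·0.0000]/1.37 = 36.1386. B = V − Δ·S = -60.9396.
Check: Δ(0,0)·S0 + B(0,0) = 36.1386 = V0.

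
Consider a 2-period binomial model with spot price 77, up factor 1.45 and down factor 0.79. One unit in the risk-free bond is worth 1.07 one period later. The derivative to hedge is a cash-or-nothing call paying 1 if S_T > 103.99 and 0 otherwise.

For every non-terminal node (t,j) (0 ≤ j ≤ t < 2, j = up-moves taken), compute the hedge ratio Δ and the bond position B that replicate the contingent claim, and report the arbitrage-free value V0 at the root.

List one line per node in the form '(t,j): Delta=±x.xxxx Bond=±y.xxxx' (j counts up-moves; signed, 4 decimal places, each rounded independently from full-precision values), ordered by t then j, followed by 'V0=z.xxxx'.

(0,0): Delta=0.0078 Bond=-0.4435
(1,0): Delta=0.0000 Bond=0.0000
(1,1): Delta=0.0136 Bond=-1.1187
V0=0.1572

Under the risk-neutral measure, an up-move has probability p* = (R−d)/(u−d) = 0.4242 and values discount at R = 1.07.
Terminal payoffs: V(2,0)=0.0000, V(2,1)=0.0000, V(2,2)=1.0000
  t=1,j=0: stock 60.8300 → up 88.2035 (V=0.0000), down 48.0557 (V=0.0000). Price 0.0000; hedge Δ=0.0000, bond B=0.0000.
  t=1,j=1: stock 111.6500 → up 161.8925 (V=1.0000), down 88.2035 (V=0.0000). Price 0.3965; hedge Δ=0.0136, bond B=-1.1187.
  t=0,j=0: stock 77.0000 → up 111.6500 (V=0.3965), down 60.8300 (V=0.0000). Price 0.1572; hedge Δ=0.0078, bond B=-0.4435.
The time-0 hedge costs 0.1572, which is the no-arbitrage price.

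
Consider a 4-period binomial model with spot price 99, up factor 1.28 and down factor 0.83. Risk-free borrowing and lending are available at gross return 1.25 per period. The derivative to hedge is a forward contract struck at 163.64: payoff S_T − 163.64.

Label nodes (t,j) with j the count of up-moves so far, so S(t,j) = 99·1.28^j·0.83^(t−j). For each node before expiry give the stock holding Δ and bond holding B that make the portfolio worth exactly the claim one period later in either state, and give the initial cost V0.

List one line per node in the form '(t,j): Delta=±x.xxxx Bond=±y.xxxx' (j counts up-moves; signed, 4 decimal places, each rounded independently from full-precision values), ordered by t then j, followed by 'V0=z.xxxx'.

The replicating-portfolio and risk-neutral prices coincide; use p* = (1.25−0.83)/(1.28−0.83) = 0.9333 for the latter.
Terminal values V(4,·): V(4,0)=-116.6563, V(4,1)=-91.1832, V(4,2)=-51.8993, V(4,3)=8.6830, V(4,4)=102.1111
(3,0): S=56.6069. Δ = (V_up−V_dn)/(S_up−S_dn) = (-91.1832−-116.6563)/(72.4568−46.9837) = 1.0000. V = [p*·-91.1832 + (1−p*)·-116.6563]/1.25 = -74.3051. B = V − Δ·S = -130.9120.
(3,1): S=87.2974. Δ = (V_up−V_dn)/(S_up−S_dn) = (-51.8993−-91.1832)/(111.7407−72.4568) = 1.0000. V = [p*·-51.8993 + (1−p*)·-91.1832]/1.25 = -43.6146. B = V − Δ·S = -130.9120.
(3,2): S=134.6273. Δ = (V_up−V_dn)/(S_up−S_dn) = (8.6830−-51.8993)/(172.3230−111.7407) = 1.0000. V = [p*·8.6830 + (1−p*)·-51.8993]/1.25 = 3.7153. B = V − Δ·S = -130.9120.
(3,3): S=207.6180. Δ = (V_up−V_dn)/(S_up−S_dn) = (102.1111−8.6830)/(265.7511−172.3230) = 1.0000. V = [p*·102.1111 + (1−p*)·8.6830]/1.25 = 76.7060. B = V − Δ·S = -130.9120.
(2,0): S=68.2011. Δ = (V_up−V_dn)/(S_up−S_dn) = (-43.6146−-74.3051)/(87.2974−56.6069) = 1.0000. V = [p*·-43.6146 + (1−p*)·-74.3051]/1.25 = -36.5285. B = V − Δ·S = -104.7296.
(2,1): S=105.1776. Δ = (V_up−V_dn)/(S_up−S_dn) = (3.7153−-43.6146)/(134.6273−87.2974) = 1.0000. V = [p*·3.7153 + (1−p*)·-43.6146]/1.25 = 0.4480. B = V − Δ·S = -104.7296.
(2,2): S=162.2016. Δ = (V_up−V_dn)/(S_up−S_dn) = (76.7060−3.7153)/(207.6180−134.6273) = 1.0000. V = [p*·76.7060 + (1−p*)·3.7153]/1.25 = 57.4720. B = V − Δ·S = -104.7296.
(1,0): S=82.1700. Δ = (V_up−V_dn)/(S_up−S_dn) = (0.4480−-36.5285)/(105.1776−68.2011) = 1.0000. V = [p*·0.4480 + (1−p*)·-36.5285]/1.25 = -1.6137. B = V − Δ·S = -83.7837.
(1,1): S=126.7200. Δ = (V_up−V_dn)/(S_up−S_dn) = (57.4720−0.4480)/(162.2016−105.1776) = 1.0000. V = [p*·57.4720 + (1−p*)·0.4480]/1.25 = 42.9363. B = V − Δ·S = -83.7837.
(0,0): S=99.0000. Δ = (V_up−V_dn)/(S_up−S_dn) = (42.9363−-1.6137)/(126.7200−82.1700) = 1.0000. V = [p*·42.9363 + (1−p*)·-1.6137]/1.25 = 31.9731. B = V − Δ·S = -67.0269.
Check: Δ(0,0)·S0 + B(0,0) = 31.9731 = V0.

(0,0): Delta=1.0000 Bond=-67.0269
(1,0): Delta=1.0000 Bond=-83.7837
(1,1): Delta=1.0000 Bond=-83.7837
(2,0): Delta=1.0000 Bond=-104.7296
(2,1): Delta=1.0000 Bond=-104.7296
(2,2): Delta=1.0000 Bond=-104.7296
(3,0): Delta=1.0000 Bond=-130.9120
(3,1): Delta=1.0000 Bond=-130.9120
(3,2): Delta=1.0000 Bond=-130.9120
(3,3): Delta=1.0000 Bond=-130.9120
V0=31.9731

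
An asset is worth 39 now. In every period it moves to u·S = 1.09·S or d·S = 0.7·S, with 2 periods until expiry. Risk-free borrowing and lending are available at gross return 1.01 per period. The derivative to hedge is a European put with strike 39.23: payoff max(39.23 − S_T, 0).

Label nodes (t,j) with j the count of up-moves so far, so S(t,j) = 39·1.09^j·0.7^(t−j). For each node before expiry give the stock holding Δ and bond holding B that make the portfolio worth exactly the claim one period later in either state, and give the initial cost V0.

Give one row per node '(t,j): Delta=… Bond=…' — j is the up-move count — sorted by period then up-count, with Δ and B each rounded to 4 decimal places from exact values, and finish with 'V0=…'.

(0,0): Delta=-0.6323 Bond=28.5188
(1,0): Delta=-1.0000 Bond=38.8416
(1,1): Delta=-0.5714 Bond=26.2137
V0=3.8582

The replicating-portfolio and risk-neutral prices coincide; use p* = (1.01−0.7)/(1.09−0.7) = 0.7949 for the latter.
At expiry t=2: V(2,0)=20.1200, V(2,1)=9.4730, V(2,2)=0.0000
  t=1,j=0: stock 27.3000 → up 29.7570 (V=9.4730), down 19.1100 (V=20.1200). Price 11.5416; hedge Δ=-1.0000, bond B=38.8416.
  t=1,j=1: stock 42.5100 → up 46.3359 (V=0.0000), down 29.7570 (V=9.4730). Price 1.9239; hedge Δ=-0.5714, bond B=26.2137.
  t=0,j=0: stock 39.0000 → up 42.5100 (V=1.9239), down 27.3000 (V=11.5416). Price 3.8582; hedge Δ=-0.6323, bond B=28.5188.
Check: Δ(0,0)·S0 + B(0,0) = 3.8582 = V0.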